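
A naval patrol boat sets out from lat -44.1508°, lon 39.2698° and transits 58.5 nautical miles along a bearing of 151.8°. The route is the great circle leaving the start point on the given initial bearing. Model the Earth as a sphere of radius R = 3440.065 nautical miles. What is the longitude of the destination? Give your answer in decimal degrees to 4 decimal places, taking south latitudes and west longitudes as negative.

longitude 39.9210°

Central angle δ = d/R = 0.017005 rad.
With φ₁ = -44.1508° = -0.770577 rad and θ = 151.8° = 2.649410 rad:
sin φ₂ = sin φ₁ cos δ + cos φ₁ sin δ cos θ = (-0.696549)(0.999855) + (0.717509)(0.017005)(-0.881303) = -0.707201
φ₂ = asin(-0.707201) = -0.785532 rad = -45.0077°.
Δλ = atan2( sin θ sin δ cos φ₁ , cos δ − sin φ₁ sin φ₂ ) = atan2(0.005766, 0.507255) = 0.011366 rad = 0.6512°.
λ₂ = λ₁ + Δλ = 39.9210°.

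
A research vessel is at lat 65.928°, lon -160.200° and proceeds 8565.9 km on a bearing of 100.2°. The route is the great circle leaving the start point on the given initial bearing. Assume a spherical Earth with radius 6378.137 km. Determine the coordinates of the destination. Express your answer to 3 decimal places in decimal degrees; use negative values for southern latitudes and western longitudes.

latitude 7.806°, longitude -84.793°

Angular distance δ = d/R = 8565.9 / 6378.137 = 1.343010 rad.
Converting: φ₁ = 1.150661 rad, θ = 1.748820 rad.
Destination latitude: φ₂ = arcsin( sin φ₁ cos δ + cos φ₁ sin δ cos θ ) = arcsin(0.135819) = 7.806°.
Δλ = atan2( sin θ sin δ cos φ₁ , cos δ − sin φ₁ sin φ₂ ) = atan2(0.391068, 0.101815) = 1.316100 rad = 75.407°.
λ₂ = λ₁ + Δλ = -84.793°.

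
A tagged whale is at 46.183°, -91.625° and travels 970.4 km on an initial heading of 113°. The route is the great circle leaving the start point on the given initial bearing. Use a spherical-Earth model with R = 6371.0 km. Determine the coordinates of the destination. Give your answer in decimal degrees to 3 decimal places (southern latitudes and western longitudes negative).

The arc subtends δ = 970.4/6371 = 0.152315 rad at the centre.
Start latitude φ₁ = 0.806045 rad; initial bearing θ = 1.972222 rad.
sin φ₂ = sin φ₁ cos δ + cos φ₁ sin δ cos θ = (0.721555)(0.988422) + (0.692357)(0.151727)(-0.390731) = 0.672155
φ₂ = asin(0.672155) = 0.737115 rad = 42.234°.
Then Δλ = atan2(0.096698, 0.503426) = 0.189769 rad, from sin θ sin δ cos φ₁ over cos δ − sin φ₁ sin φ₂.
Hence λ₂ = -91.625° + 10.873° = -80.752°.

latitude 42.234°, longitude -80.752°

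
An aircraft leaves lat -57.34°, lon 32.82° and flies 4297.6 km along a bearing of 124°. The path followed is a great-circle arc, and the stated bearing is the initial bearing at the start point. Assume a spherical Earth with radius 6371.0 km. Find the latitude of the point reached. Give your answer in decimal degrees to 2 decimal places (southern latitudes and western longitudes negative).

latitude -57.78°

Angular distance δ = d/R = 4297.6 / 6371 = 0.674557 rad.
Converting: φ₁ = -1.000772 rad, θ = 2.164208 rad.
Destination latitude: φ₂ = arcsin( sin φ₁ cos δ + cos φ₁ sin δ cos θ ) = arcsin(-0.845972) = -57.78°.
Δλ = atan2( sin θ sin δ cos φ₁ , cos δ − sin φ₁ sin φ₂ ) = atan2(0.279419, 0.068771) = 1.329472 rad = 76.17°.
λ₂ = λ₁ + Δλ = 108.99°.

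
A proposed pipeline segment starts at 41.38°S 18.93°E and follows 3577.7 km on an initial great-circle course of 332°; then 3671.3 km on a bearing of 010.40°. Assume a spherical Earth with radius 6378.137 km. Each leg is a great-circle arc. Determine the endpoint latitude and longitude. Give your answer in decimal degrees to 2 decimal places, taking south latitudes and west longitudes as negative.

Apply the spherical direct solution leg by leg, carrying full precision between legs.
Leg 1: from (-41.38°, 18.93°), δ = 3577.7/6378.137 = 0.560932 rad, θ = 332° → φ = -11.96°, λ = 4.14°.
Leg 2: from (-11.96°, 4.14°), δ = 3671.3/6378.137 = 0.575607 rad, θ = 10.4° → φ = 20.48°, λ = 10.16°.

latitude 20.48°, longitude 10.16°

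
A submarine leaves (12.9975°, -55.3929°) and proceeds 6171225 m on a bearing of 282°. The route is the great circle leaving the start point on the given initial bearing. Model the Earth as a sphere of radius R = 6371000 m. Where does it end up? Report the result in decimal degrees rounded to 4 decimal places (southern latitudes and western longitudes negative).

The arc subtends δ = 6171225/6371000 = 0.968643 rad at the centre.
Converting: φ₁ = 0.226849 rad, θ = 4.921828 rad.
Destination latitude: φ₂ = arcsin( sin φ₁ cos δ + cos φ₁ sin δ cos θ ) = arcsin(0.294346) = 17.1183°.
Δλ = atan2( sin θ sin δ cos φ₁ , cos δ − sin φ₁ sin φ₂ ) = atan2(-0.785456, 0.500217) = -1.003721 rad = -57.5090°.
λ₂ = λ₁ + Δλ = -112.9019°.

latitude 17.1183°, longitude -112.9019°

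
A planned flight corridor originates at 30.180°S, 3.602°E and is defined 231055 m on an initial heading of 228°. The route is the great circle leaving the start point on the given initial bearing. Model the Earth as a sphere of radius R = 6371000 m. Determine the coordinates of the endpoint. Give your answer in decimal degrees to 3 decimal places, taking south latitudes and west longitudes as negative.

latitude -31.558°, longitude 1.790°

δ = 231055/6371000 = 0.036267 rad (2.0779°).
Converting: φ₁ = -0.526740 rad, θ = 3.979351 rad.
Applying the spherical law of cosines for sides, sin φ₂ = sin φ₁ cos δ + cos φ₁ sin δ cos θ = -0.523361, so φ₂ = -31.558°.
Δλ = atan2( sin θ sin δ cos φ₁ , cos δ − sin φ₁ sin φ₂ ) = atan2(-0.023293, 0.736239) = -0.031627 rad = -1.812°.
λ₂ = 3.602° + -1.812° = 1.790°.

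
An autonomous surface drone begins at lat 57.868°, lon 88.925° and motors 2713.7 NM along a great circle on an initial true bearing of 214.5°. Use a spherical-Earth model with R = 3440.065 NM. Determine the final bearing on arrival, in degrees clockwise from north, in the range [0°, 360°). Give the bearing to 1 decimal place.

The arc subtends δ = 2713.7/3440.065 = 0.788851 rad at the centre.
Converting: φ₁ = 1.009987 rad, θ = 3.743731 rad.
sin φ₂ = sin φ₁ cos δ + cos φ₁ sin δ cos θ = (0.846825)(0.704661) + (0.531872)(0.709544)(-0.824126) = 0.285710
φ₂ = asin(0.285710) = 0.289748 rad = 16.601°.
Δλ = atan2( sin θ sin δ cos φ₁ , cos δ − sin φ₁ sin φ₂ ) = atan2(-0.213754, 0.462714) = -0.432753 rad = -24.795°.
λ₂ = λ₁ + Δλ = 64.130°.
The forward bearing on arrival equals the back-azimuth from the destination plus 180°.
Back-azimuth from P₂ (16.6°, 64.1°) to P₁ (57.9°, 88.9°), with Δλ' = λ₁ − λ₂ = 24.8°: atan2( sin Δλ' cos φ₁ , cos φ₂ sin φ₁ − sin φ₂ cos φ₁ cos Δλ' ) = 18.3°.
Final bearing = (18.3° + 180°) mod 360° = 198.3°.

final bearing 198.3°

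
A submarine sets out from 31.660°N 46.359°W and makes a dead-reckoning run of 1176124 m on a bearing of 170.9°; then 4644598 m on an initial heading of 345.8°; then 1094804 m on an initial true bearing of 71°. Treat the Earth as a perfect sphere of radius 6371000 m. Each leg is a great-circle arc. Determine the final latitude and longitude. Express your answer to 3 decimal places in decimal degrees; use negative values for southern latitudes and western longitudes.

Apply the spherical direct solution leg by leg, carrying full precision between legs.
Leg 1: from (31.660°, -46.359°), δ = 1176124/6371000 = 0.184606 rad, θ = 170.9° → φ = 21.204°, λ = -44.575°.
Leg 2: from (21.204°, -44.575°), δ = 4644598/6371000 = 0.729022 rad, θ = 345.8° → φ = 60.671°, λ = -64.062°.
Leg 3: from (60.671°, -64.062°), δ = 1094804/6371000 = 0.171842 rad, θ = 71° → φ = 62.406°, λ = -43.633°.

latitude 62.406°, longitude -43.633°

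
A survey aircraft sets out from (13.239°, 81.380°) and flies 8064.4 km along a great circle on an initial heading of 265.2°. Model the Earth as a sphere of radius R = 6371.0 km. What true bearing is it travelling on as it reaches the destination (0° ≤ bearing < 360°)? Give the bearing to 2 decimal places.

δ = 8064.4/6371 = 1.265798 rad (72.5249°).
Start latitude φ₁ = 0.231064 rad; initial bearing θ = 4.628613 rad.
Applying the spherical law of cosines for sides, sin φ₂ = sin φ₁ cos δ + cos φ₁ sin δ cos θ = -0.008924, so φ₂ = -0.511°.
For the longitude increment, Δλ = atan2( sin θ sin δ cos φ₁, cos δ − sin φ₁ sin φ₂ ) = atan2(-0.925241, 0.302335) = -71.904°.
λ₂ = λ₁ + Δλ = 9.476°.
The forward bearing on arrival equals the back-azimuth from the destination plus 180°.
Back-azimuth from P₂ (-0.51°, 9.48°) to P₁ (13.24°, 81.38°), with Δλ' = λ₁ − λ₂ = 71.90°: atan2( sin Δλ' cos φ₁ , cos φ₂ sin φ₁ − sin φ₂ cos φ₁ cos Δλ' ) = 75.94°.
Final bearing = (75.94° + 180°) mod 360° = 255.94°.

final bearing 255.94°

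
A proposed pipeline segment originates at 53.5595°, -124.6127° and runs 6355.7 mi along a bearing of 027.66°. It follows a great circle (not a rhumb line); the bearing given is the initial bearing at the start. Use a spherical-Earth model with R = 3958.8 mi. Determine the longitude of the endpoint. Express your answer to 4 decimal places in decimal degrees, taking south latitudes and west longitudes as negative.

The arc subtends δ = 6355.7/3958.8 = 1.605461 rad at the centre.
Converting: φ₁ = 0.934790 rad, θ = 0.482758 rad.
sin φ₂ = sin φ₁ cos δ + cos φ₁ sin δ cos θ = (0.804474)(-0.034658) + (0.593988)(0.999399)(0.885718) = 0.497908
φ₂ = asin(0.497908) = 0.521185 rad = 29.8617°.
For the longitude increment, Δλ = atan2( sin θ sin δ cos φ₁, cos δ − sin φ₁ sin φ₂ ) = atan2(0.275578, -0.435212) = 147.6579°.
λ₂ = λ₁ + Δλ = 23.0452°.

longitude 23.0452°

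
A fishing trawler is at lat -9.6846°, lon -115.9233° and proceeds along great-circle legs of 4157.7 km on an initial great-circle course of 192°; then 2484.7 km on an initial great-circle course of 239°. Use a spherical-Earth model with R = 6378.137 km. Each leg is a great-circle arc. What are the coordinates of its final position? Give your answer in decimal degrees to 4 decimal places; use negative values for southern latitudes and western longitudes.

Apply the spherical direct solution leg by leg, carrying full precision between legs.
Leg 1: from (-9.6846°, -115.9233°), δ = 4157.7/6378.137 = 0.651867 rad, θ = 192° → φ = -45.9463°, λ = -126.3747°.
Leg 2: from (-45.9463°, -126.3747°), δ = 2484.7/6378.137 = 0.389565 rad, θ = 239° → φ = -53.2114°, λ = -159.3034°.

latitude -53.2114°, longitude -159.3034°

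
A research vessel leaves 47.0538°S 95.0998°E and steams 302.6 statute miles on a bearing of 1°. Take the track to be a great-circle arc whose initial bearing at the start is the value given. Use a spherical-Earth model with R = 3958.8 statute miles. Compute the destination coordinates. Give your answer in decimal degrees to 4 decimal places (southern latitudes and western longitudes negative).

latitude -42.6749°, longitude 95.2037°

δ = 302.6/3958.8 = 0.076437 rad (4.3795°).
Converting: φ₁ = -0.821244 rad, θ = 0.017453 rad.
sin φ₂ = sin φ₁ cos δ + cos φ₁ sin δ cos θ = (-0.731994)(0.997080) + (0.681311)(0.076363)(0.999848) = -0.677837
φ₂ = asin(-0.677837) = -0.744817 rad = -42.6749°.
Δλ = atan2( sin θ sin δ cos φ₁ , cos δ − sin φ₁ sin φ₂ ) = atan2(0.000908, 0.500907) = 0.001813 rad = 0.1039°.
λ₂ = 95.0998° + 0.1039° = 95.2037°.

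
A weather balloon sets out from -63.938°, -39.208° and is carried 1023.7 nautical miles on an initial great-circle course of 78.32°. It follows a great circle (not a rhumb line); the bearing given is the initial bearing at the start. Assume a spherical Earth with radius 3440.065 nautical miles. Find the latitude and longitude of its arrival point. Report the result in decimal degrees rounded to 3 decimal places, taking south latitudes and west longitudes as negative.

latitude -56.383°, longitude -7.967°

Angular distance δ = d/R = 1023.7 / 3440.065 = 0.297582 rad.
Converting: φ₁ = -1.115929 rad, θ = 1.366942 rad.
Applying the spherical law of cosines for sides, sin φ₂ = sin φ₁ cos δ + cos φ₁ sin δ cos θ = -0.832758, so φ₂ = -56.383°.
Then Δλ = atan2(0.126152, 0.207966) = 0.545257 rad, from sin θ sin δ cos φ₁ over cos δ − sin φ₁ sin φ₂.
λ₂ = -39.208° + 31.241° = -7.967°.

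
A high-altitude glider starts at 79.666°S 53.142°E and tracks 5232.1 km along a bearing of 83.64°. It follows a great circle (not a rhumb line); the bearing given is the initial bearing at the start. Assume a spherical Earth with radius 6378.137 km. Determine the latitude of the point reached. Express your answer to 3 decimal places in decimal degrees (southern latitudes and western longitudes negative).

Angular distance δ = d/R = 5232.1 / 6378.137 = 0.820318 rad.
Converting: φ₁ = -1.390434 rad, θ = 1.459793 rad.
Applying the spherical law of cosines for sides, sin φ₂ = sin φ₁ cos δ + cos φ₁ sin δ cos θ = -0.656393, so φ₂ = -41.025°.
Then Δλ = atan2(0.130389, 0.036243) = 1.299676 rad, from sin θ sin δ cos φ₁ over cos δ − sin φ₁ sin φ₂.
λ₂ = λ₁ + Δλ = 127.608°.

latitude -41.025°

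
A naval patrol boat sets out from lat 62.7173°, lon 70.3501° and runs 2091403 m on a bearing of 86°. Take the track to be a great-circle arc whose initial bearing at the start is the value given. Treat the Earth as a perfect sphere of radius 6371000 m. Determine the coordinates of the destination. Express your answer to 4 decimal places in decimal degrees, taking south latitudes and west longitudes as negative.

latitude 58.3868°, longitude 108.1979°

Central angle δ = d/R = 0.328269 rad.
Start latitude φ₁ = 1.094623 rad; initial bearing θ = 1.500983 rad.
sin φ₂ = sin φ₁ cos δ + cos φ₁ sin δ cos θ = (0.888756)(0.946602) + (0.458381)(0.322405)(0.069756) = 0.851607
φ₂ = asin(0.851607) = 1.019043 rad = 58.3868°.
Δλ = atan2( sin θ sin δ cos φ₁ , cos δ − sin φ₁ sin φ₂ ) = atan2(0.147424, 0.189732) = 0.660568 rad = 37.8478°.
Hence λ₂ = 70.3501° + 37.8478° = 108.1979°.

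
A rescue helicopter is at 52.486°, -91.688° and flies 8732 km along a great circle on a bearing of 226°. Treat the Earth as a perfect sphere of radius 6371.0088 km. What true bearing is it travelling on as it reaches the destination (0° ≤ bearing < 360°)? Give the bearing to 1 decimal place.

final bearing 207.0°

Central angle δ = d/R = 1.370584 rad.
Converting: φ₁ = 0.916054 rad, θ = 3.944444 rad.
Applying the spherical law of cosines for sides, sin φ₂ = sin φ₁ cos δ + cos φ₁ sin δ cos θ = -0.256815, so φ₂ = -14.881°.
Then Δλ = atan2(-0.429295, 0.402585) = -0.817496 rad, from sin θ sin δ cos φ₁ over cos δ − sin φ₁ sin φ₂.
λ₂ = -91.688° + -46.839° = -138.527°.
The forward bearing on arrival equals the back-azimuth from the destination plus 180°.
Back-azimuth from P₂ (-14.9°, -138.5°) to P₁ (52.5°, -91.7°), with Δλ' = λ₁ − λ₂ = 46.8°: atan2( sin Δλ' cos φ₁ , cos φ₂ sin φ₁ − sin φ₂ cos φ₁ cos Δλ' ) = 27.0°.
Final bearing = (27.0° + 180°) mod 360° = 207.0°.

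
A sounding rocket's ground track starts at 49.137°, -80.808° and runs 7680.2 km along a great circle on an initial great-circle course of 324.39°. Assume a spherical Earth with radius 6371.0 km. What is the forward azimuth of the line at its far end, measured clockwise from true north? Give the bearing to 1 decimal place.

final bearing 216.4°

δ = 7680.2/6371 = 1.205494 rad (69.0697°).
Start latitude φ₁ = 0.857602 rad; initial bearing θ = 5.661674 rad.
sin φ₂ = sin φ₁ cos δ + cos φ₁ sin δ cos θ = (0.756276)(0.357232) + (0.654253)(0.934016)(0.812999) = 0.766975
φ₂ = asin(0.766975) = 0.874114 rad = 50.083°.
Δλ = atan2( sin θ sin δ cos φ₁ , cos δ − sin φ₁ sin φ₂ ) = atan2(-0.355812, -0.222813) = -2.130266 rad = -122.055°.
λ₂ = -80.808° + -122.055° = -202.863°, normalized to (−180°, 180°] → 157.137°.
The forward bearing on arrival equals the back-azimuth from the destination plus 180°.
Back-azimuth from P₂ (50.1°, 157.1°) to P₁ (49.1°, -80.8°), with Δλ' = λ₁ − λ₂ = -237.9°: atan2( sin Δλ' cos φ₁ , cos φ₂ sin φ₁ − sin φ₂ cos φ₁ cos Δλ' ) = 36.4°.
Final bearing = (36.4° + 180°) mod 360° = 216.4°.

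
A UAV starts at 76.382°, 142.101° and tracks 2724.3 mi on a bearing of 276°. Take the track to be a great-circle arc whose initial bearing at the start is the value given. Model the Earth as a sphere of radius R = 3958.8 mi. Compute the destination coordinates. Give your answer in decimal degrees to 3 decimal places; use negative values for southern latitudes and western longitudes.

latitude 50.025°, longitude 62.625°

The arc subtends δ = 2724.3/3958.8 = 0.688163 rad at the centre.
Converting: φ₁ = 1.333117 rad, θ = 4.817109 rad.
sin φ₂ = sin φ₁ cos δ + cos φ₁ sin δ cos θ = (0.971887)(0.772414) + (0.235447)(0.635119)(0.104528) = 0.766330
φ₂ = asin(0.766330) = 0.873109 rad = 50.025°.
For the longitude increment, Δλ = atan2( sin θ sin δ cos φ₁, cos δ − sin φ₁ sin φ₂ ) = atan2(-0.148718, 0.027628) = -79.476°.
Hence λ₂ = 142.101° + -79.476° = 62.625°.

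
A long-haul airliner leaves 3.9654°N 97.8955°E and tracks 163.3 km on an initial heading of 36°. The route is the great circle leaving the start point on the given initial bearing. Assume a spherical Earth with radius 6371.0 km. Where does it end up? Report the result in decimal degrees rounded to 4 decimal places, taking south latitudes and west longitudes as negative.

The arc subtends δ = 163.3/6371 = 0.025632 rad at the centre.
With φ₁ = 3.9654° = 0.069209 rad and θ = 36° = 0.628319 rad:
Applying the spherical law of cosines for sides, sin φ₂ = sin φ₁ cos δ + cos φ₁ sin δ cos θ = 0.089816, so φ₂ = 5.1530°.
Then Δλ = atan2(0.015028, 0.993460) = 0.015126 rad, from sin θ sin δ cos φ₁ over cos δ − sin φ₁ sin φ₂.
λ₂ = 97.8955° + 0.8667° = 98.7622°.

latitude 5.1530°, longitude 98.7622°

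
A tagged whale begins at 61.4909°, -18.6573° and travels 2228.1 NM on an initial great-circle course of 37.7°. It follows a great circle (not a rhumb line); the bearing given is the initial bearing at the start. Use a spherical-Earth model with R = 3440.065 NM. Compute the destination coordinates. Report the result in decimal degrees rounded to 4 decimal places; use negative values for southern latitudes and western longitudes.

The arc subtends δ = 2228.1/3440.065 = 0.647691 rad at the centre.
Converting: φ₁ = 1.073219 rad, θ = 0.657989 rad.
Destination latitude: φ₂ = arcsin( sin φ₁ cos δ + cos φ₁ sin δ cos θ ) = arcsin(0.928631) = 68.2225°.
For the longitude increment, Δλ = atan2( sin θ sin δ cos φ₁, cos δ − sin φ₁ sin φ₂ ) = atan2(0.176105, -0.018548) = 96.0124°.
λ₂ = -18.6573° + 96.0124° = 77.3551°.

latitude 68.2225°, longitude 77.3551°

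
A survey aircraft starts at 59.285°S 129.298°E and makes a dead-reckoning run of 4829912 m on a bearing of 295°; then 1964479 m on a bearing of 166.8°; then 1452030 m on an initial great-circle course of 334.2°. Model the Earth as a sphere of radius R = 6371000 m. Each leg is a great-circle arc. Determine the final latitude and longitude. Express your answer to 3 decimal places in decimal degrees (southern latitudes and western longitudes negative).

latitude -33.523°, longitude 83.086°

Apply the spherical direct solution leg by leg, carrying full precision between legs.
Leg 1: from (-59.285°, 129.298°), δ = 4829912/6371000 = 0.758109 rad, θ = 295° → φ = -28.415°, λ = 84.186°.
Leg 2: from (-28.415°, 84.186°), δ = 1964479/6371000 = 0.308347 rad, θ = 166.8° → φ = -45.503°, λ = 89.860°.
Leg 3: from (-45.503°, 89.860°), δ = 1452030/6371000 = 0.227912 rad, θ = 334.2° → φ = -33.523°, λ = 83.086°.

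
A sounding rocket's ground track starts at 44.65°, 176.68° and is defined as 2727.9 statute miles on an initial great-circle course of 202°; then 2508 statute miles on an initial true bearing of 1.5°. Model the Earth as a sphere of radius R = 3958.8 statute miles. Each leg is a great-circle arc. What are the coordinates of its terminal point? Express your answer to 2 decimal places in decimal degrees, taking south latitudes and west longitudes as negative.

latitude 43.35°, longitude 164.01°

Apply the spherical direct solution leg by leg, carrying full precision between legs.
Leg 1: from (44.65°, 176.68°), δ = 2727.9/3958.8 = 0.689072 rad, θ = 202° → φ = 7.07°, λ = 162.79°.
Leg 2: from (7.07°, 162.79°), δ = 2508/3958.8 = 0.633525 rad, θ = 1.5° → φ = 43.35°, λ = 164.01°.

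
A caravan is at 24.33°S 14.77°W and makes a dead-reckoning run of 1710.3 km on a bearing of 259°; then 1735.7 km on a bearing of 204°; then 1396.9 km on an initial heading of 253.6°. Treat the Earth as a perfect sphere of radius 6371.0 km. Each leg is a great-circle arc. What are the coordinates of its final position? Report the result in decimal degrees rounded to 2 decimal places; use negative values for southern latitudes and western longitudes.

Apply the spherical direct solution leg by leg, carrying full precision between legs.
Leg 1: from (-24.33°, -14.77°), δ = 1710.3/6371 = 0.268451 rad, θ = 259° → φ = -26.32°, λ = -31.66°.
Leg 2: from (-26.32°, -31.66°), δ = 1735.7/6371 = 0.272438 rad, θ = 204° → φ = -40.34°, λ = -39.91°.
Leg 3: from (-40.34°, -39.91°), δ = 1396.9/6371 = 0.219259 rad, θ = 253.6° → φ = -42.74°, λ = -56.42°.

latitude -42.74°, longitude -56.42°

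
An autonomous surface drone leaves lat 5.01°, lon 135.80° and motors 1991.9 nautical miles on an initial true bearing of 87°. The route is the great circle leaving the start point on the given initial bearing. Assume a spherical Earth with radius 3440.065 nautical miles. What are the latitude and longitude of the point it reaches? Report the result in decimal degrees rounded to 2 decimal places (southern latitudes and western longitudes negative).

δ = 1991.9/3440.065 = 0.579030 rad (33.1760°).
With φ₁ = 5.01° = 0.087441 rad and θ = 87° = 1.518436 rad:
Applying the spherical law of cosines for sides, sin φ₂ = sin φ₁ cos δ + cos φ₁ sin δ cos θ = 0.101624, so φ₂ = 5.83°.
For the longitude increment, Δλ = atan2( sin θ sin δ cos φ₁, cos δ − sin φ₁ sin φ₂ ) = atan2(0.544374, 0.828119) = 33.32°.
Hence λ₂ = 135.80° + 33.32° = 169.12°.

latitude 5.83°, longitude 169.12°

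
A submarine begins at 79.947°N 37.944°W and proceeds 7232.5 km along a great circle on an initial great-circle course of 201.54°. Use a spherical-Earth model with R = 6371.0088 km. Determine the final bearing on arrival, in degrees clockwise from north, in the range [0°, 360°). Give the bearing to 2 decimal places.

final bearing 183.81°

Central angle δ = d/R = 1.135221 rad.
With φ₁ = 79.947° = 1.395338 rad and θ = 201.54° = 3.517537 rad:
sin φ₂ = sin φ₁ cos δ + cos φ₁ sin δ cos θ = (0.984647)(0.421933) + (0.174559)(0.906627)(-0.930161) = 0.268247
φ₂ = asin(0.268247) = 0.271573 rad = 15.560°.
For the longitude increment, Δλ = atan2( sin θ sin δ cos φ₁, cos δ − sin φ₁ sin φ₂ ) = atan2(-0.058105, 0.157804) = -20.214°.
Hence λ₂ = -37.944° + -20.214° = -58.158°.
The forward bearing on arrival equals the back-azimuth from the destination plus 180°.
Back-azimuth from P₂ (15.56°, -58.16°) to P₁ (79.95°, -37.94°), with Δλ' = λ₁ − λ₂ = 20.21°: atan2( sin Δλ' cos φ₁ , cos φ₂ sin φ₁ − sin φ₂ cos φ₁ cos Δλ' ) = 3.81°.
Final bearing = (3.81° + 180°) mod 360° = 183.81°.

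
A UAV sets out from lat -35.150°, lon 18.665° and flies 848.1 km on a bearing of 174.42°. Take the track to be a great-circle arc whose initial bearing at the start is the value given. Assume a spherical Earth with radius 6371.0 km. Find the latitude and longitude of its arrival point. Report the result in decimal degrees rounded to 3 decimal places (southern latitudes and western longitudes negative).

Central angle δ = d/R = 0.133119 rad.
Start latitude φ₁ = -0.613483 rad; initial bearing θ = 3.044203 rad.
Applying the spherical law of cosines for sides, sin φ₂ = sin φ₁ cos δ + cos φ₁ sin δ cos θ = -0.678634, so φ₂ = -42.737°.
For the longitude increment, Δλ = atan2( sin θ sin δ cos φ₁, cos δ − sin φ₁ sin φ₂ ) = atan2(0.010552, 0.600450) = 1.007°.
λ₂ = λ₁ + Δλ = 19.672°.

latitude -42.737°, longitude 19.672°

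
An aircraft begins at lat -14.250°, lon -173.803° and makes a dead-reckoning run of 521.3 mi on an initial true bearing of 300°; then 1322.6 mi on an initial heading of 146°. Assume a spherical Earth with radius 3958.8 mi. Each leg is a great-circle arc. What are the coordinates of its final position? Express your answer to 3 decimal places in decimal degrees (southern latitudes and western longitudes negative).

Apply the spherical direct solution leg by leg, carrying full precision between legs.
Leg 1: from (-14.250°, -173.803°), δ = 521.3/3958.8 = 0.131681 rad, θ = 300° → φ = -10.393°, λ = 179.558°.
Leg 2: from (-10.393°, 179.558°), δ = 1322.6/3958.8 = 0.334091 rad, θ = 146° → φ = -25.964°, λ = -168.674°.

latitude -25.964°, longitude -168.674°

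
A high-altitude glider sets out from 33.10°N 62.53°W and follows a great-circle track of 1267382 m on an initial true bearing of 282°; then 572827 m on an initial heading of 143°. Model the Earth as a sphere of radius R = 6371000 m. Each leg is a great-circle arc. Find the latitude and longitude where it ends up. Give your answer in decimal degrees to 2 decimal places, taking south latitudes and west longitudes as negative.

Apply the spherical direct solution leg by leg, carrying full precision between legs.
Leg 1: from (33.10°, -62.53°), δ = 1267382/6371000 = 0.198930 rad, θ = 282° → φ = 34.73°, λ = -76.13°.
Leg 2: from (34.73°, -76.13°), δ = 572827/6371000 = 0.089912 rad, θ = 143° → φ = 30.57°, λ = -72.54°.

latitude 30.57°, longitude -72.54°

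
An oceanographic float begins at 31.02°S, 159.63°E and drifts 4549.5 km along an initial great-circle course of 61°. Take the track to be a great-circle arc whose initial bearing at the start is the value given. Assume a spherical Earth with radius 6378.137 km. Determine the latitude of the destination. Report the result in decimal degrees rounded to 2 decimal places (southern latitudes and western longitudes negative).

Central angle δ = d/R = 0.713296 rad.
Converting: φ₁ = -0.541401 rad, θ = 1.064651 rad.
Destination latitude: φ₂ = arcsin( sin φ₁ cos δ + cos φ₁ sin δ cos θ ) = arcsin(-0.117845) = -6.77°.
For the longitude increment, Δλ = atan2( sin θ sin δ cos φ₁, cos δ − sin φ₁ sin φ₂ ) = atan2(0.490445, 0.695480) = 35.19°.
λ₂ = 159.63° + 35.19° = 194.82°, normalized to (−180°, 180°] → -165.18°.

latitude -6.77°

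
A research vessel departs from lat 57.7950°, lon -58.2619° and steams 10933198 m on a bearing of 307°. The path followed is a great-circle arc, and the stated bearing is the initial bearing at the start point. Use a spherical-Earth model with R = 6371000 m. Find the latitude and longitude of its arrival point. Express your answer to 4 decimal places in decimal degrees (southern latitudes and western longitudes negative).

latitude 11.2361°, longitude 175.4125°

The arc subtends δ = 10933198/6371000 = 1.716088 rad at the centre.
Converting: φ₁ = 1.008713 rad, θ = 5.358161 rad.
sin φ₂ = sin φ₁ cos δ + cos φ₁ sin δ cos θ = (0.846147)(-0.144781) + (0.532950)(0.989464)(0.601815) = 0.194852
φ₂ = asin(0.194852) = 0.196106 rad = 11.2361°.
For the longitude increment, Δλ = atan2( sin θ sin δ cos φ₁, cos δ − sin φ₁ sin φ₂ ) = atan2(-0.421148, -0.309654) = -126.3256°.
λ₂ = -58.2619° + -126.3256° = -184.5875°, normalized to (−180°, 180°] → 175.4125°.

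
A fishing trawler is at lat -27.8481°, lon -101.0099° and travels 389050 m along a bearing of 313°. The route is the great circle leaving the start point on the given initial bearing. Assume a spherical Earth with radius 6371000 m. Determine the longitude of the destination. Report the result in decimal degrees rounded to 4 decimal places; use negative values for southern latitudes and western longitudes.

The arc subtends δ = 389050/6371000 = 0.061066 rad at the centre.
With φ₁ = -27.8481° = -0.486041 rad and θ = 313° = 5.462881 rad:
Applying the spherical law of cosines for sides, sin φ₂ = sin φ₁ cos δ + cos φ₁ sin δ cos θ = -0.429458, so φ₂ = -25.4331°.
Δλ = atan2( sin θ sin δ cos φ₁ , cos δ − sin φ₁ sin φ₂ ) = atan2(-0.039464, 0.797524) = -0.049443 rad = -2.8329°.
λ₂ = λ₁ + Δλ = -103.8428°.

longitude -103.8428°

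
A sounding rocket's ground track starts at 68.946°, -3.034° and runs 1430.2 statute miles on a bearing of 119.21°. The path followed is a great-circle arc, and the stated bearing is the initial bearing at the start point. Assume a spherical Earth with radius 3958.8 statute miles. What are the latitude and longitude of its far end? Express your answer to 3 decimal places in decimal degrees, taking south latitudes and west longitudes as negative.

latitude 54.197°, longitude 28.794°

δ = 1430.2/3958.8 = 0.361271 rad (20.6993°).
Converting: φ₁ = 1.203335 rad, θ = 2.080607 rad.
sin φ₂ = sin φ₁ cos δ + cos φ₁ sin δ cos θ = (0.933242)(0.935448) + (0.359248)(0.353464)(-0.488012) = 0.811032
φ₂ = asin(0.811032) = 0.945913 rad = 54.197°.
Then Δλ = atan2(0.110834, 0.178559) = 0.555509 rad, from sin θ sin δ cos φ₁ over cos δ − sin φ₁ sin φ₂.
λ₂ = λ₁ + Δλ = 28.794°.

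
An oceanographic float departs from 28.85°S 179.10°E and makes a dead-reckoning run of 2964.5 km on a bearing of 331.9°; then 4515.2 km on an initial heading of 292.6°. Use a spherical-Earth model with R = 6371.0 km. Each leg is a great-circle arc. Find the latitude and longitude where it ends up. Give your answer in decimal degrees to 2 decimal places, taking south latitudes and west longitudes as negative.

latitude 10.66°, longitude 129.16°

Apply the spherical direct solution leg by leg, carrying full precision between legs.
Leg 1: from (-28.85°, 179.10°), δ = 2964.5/6371 = 0.465312 rad, θ = 331.9° → φ = -4.85°, λ = 166.85°.
Leg 2: from (-4.85°, 166.85°), δ = 4515.2/6371 = 0.708711 rad, θ = 292.6° → φ = 10.66°, λ = 129.16°.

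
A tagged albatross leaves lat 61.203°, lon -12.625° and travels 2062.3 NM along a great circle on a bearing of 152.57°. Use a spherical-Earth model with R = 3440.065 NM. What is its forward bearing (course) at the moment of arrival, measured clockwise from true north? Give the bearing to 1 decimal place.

The arc subtends δ = 2062.3/3440.065 = 0.599494 rad at the centre.
Start latitude φ₁ = 1.068194 rad; initial bearing θ = 2.662849 rad.
Applying the spherical law of cosines for sides, sin φ₂ = sin φ₁ cos δ + cos φ₁ sin δ cos θ = 0.482283, so φ₂ = 28.835°.
Δλ = atan2( sin θ sin δ cos φ₁ , cos δ − sin φ₁ sin φ₂ ) = atan2(0.125205, 0.402981) = 0.301241 rad = 17.260°.
Hence λ₂ = -12.625° + 17.260° = 4.635°.
The forward bearing on arrival equals the back-azimuth from the destination plus 180°.
Back-azimuth from P₂ (28.8°, 4.6°) to P₁ (61.2°, -12.6°), with Δλ' = λ₁ − λ₂ = -17.3°: atan2( sin Δλ' cos φ₁ , cos φ₂ sin φ₁ − sin φ₂ cos φ₁ cos Δλ' ) = 345.3°.
Final bearing = (345.3° + 180°) mod 360° = 165.3°.

final bearing 165.3°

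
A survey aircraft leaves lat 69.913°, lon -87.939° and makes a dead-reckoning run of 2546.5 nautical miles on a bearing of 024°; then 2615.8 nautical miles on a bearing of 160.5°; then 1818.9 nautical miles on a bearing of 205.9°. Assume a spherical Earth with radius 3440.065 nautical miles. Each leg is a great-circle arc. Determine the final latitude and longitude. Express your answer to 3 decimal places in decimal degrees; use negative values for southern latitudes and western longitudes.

latitude -5.295°, longitude 53.516°

Apply the spherical direct solution leg by leg, carrying full precision between legs.
Leg 1: from (69.913°, -87.939°), δ = 2546.5/3440.065 = 0.740248 rad, θ = 24° → φ = 64.825°, λ = 51.903°.
Leg 2: from (64.825°, 51.903°), δ = 2615.8/3440.065 = 0.760393 rad, θ = 160.5° → φ = 22.295°, λ = 66.301°.
Leg 3: from (22.295°, 66.301°), δ = 1818.9/3440.065 = 0.528740 rad, θ = 205.9° → φ = -5.295°, λ = 53.516°.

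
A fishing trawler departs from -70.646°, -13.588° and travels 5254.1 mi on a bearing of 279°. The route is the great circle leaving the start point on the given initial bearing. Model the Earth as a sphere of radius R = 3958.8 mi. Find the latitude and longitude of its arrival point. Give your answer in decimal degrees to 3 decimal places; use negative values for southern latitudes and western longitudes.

Central angle δ = d/R = 1.327195 rad.
Converting: φ₁ = -1.233005 rad, θ = 4.869469 rad.
Applying the spherical law of cosines for sides, sin φ₂ = sin φ₁ cos δ + cos φ₁ sin δ cos θ = -0.177256, so φ₂ = -10.210°.
For the longitude increment, Δλ = atan2( sin θ sin δ cos φ₁, cos δ − sin φ₁ sin φ₂ ) = atan2(-0.317660, 0.073960) = -76.894°.
Hence λ₂ = -13.588° + -76.894° = -90.482°.

latitude -10.210°, longitude -90.482°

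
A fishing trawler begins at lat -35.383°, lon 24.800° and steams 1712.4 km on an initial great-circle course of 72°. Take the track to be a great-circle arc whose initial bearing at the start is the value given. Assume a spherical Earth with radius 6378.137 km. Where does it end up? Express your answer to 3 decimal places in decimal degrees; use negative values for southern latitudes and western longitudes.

latitude -29.437°, longitude 41.639°

Angular distance δ = d/R = 1712.4 / 6378.137 = 0.268480 rad.
Start latitude φ₁ = -0.617550 rad; initial bearing θ = 1.256637 rad.
sin φ₂ = sin φ₁ cos δ + cos φ₁ sin δ cos θ = (-0.579039)(0.964175) + (0.815300)(0.265266)(0.309017) = -0.491464
φ₂ = asin(-0.491464) = -0.513770 rad = -29.437°.
For the longitude increment, Δλ = atan2( sin θ sin δ cos φ₁, cos δ − sin φ₁ sin φ₂ ) = atan2(0.205686, 0.679598) = 16.839°.
Hence λ₂ = 24.800° + 16.839° = 41.639°.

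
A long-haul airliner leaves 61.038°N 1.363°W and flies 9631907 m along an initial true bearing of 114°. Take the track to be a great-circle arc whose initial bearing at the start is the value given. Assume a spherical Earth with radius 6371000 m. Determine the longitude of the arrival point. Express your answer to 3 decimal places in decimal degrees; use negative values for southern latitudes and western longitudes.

longitude 65.814°

The arc subtends δ = 9631907/6371000 = 1.511836 rad at the centre.
Converting: φ₁ = 1.065314 rad, θ = 1.989675 rad.
Applying the spherical law of cosines for sides, sin φ₂ = sin φ₁ cos δ + cos φ₁ sin δ cos θ = -0.145055, so φ₂ = -8.340°.
Then Δλ = atan2(0.441597, 0.185840) = 1.172457 rad, from sin θ sin δ cos φ₁ over cos δ − sin φ₁ sin φ₂.
λ₂ = -1.363° + 67.177° = 65.814°.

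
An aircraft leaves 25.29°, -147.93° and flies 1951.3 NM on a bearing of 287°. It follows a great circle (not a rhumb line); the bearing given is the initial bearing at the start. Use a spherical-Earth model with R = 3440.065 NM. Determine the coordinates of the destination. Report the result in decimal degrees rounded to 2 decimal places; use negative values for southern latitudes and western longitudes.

latitude 30.15°, longitude 175.61°

The arc subtends δ = 1951.3/3440.065 = 0.567228 rad at the centre.
With φ₁ = 25.29° = 0.441394 rad and θ = 287° = 5.009095 rad:
sin φ₂ = sin φ₁ cos δ + cos φ₁ sin δ cos θ = (0.427200)(0.843394) + (0.904157)(0.537296)(0.292372) = 0.502332
φ₂ = asin(0.502332) = 0.526294 rad = 30.15°.
For the longitude increment, Δλ = atan2( sin θ sin δ cos φ₁, cos δ − sin φ₁ sin φ₂ ) = atan2(-0.464573, 0.628798) = -36.46°.
λ₂ = -147.93° + -36.46° = -184.39°, normalized to (−180°, 180°] → 175.61°.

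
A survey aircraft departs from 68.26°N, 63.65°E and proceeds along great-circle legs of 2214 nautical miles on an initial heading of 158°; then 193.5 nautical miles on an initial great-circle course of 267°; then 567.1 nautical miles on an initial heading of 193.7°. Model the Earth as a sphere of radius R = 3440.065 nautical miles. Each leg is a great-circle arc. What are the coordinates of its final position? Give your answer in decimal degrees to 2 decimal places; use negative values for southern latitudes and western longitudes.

Apply the spherical direct solution leg by leg, carrying full precision between legs.
Leg 1: from (68.26°, 63.65°), δ = 2214/3440.065 = 0.643592 rad, θ = 158° → φ = 32.48°, λ = 79.10°.
Leg 2: from (32.48°, 79.10°), δ = 193.5/3440.065 = 0.056249 rad, θ = 267° → φ = 32.25°, λ = 75.30°.
Leg 3: from (32.25°, 75.30°), δ = 567.1/3440.065 = 0.164852 rad, θ = 193.7° → φ = 23.05°, λ = 72.88°.

latitude 23.05°, longitude 72.88°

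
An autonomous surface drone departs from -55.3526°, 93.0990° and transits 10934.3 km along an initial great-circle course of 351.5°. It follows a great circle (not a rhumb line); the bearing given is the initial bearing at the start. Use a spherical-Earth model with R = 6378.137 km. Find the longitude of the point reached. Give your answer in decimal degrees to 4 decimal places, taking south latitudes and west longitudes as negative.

longitude 81.6748°

Central angle δ = d/R = 1.714341 rad.
Start latitude φ₁ = -0.966085 rad; initial bearing θ = 6.134832 rad.
sin φ₂ = sin φ₁ cos δ + cos φ₁ sin δ cos θ = (-0.822666)(-0.143052) + (0.568525)(0.989715)(0.989016) = 0.674181
φ₂ = asin(0.674181) = 0.739855 rad = 42.3906°.
Then Δλ = atan2(-0.083169, 0.411574) = -0.199390 rad, from sin θ sin δ cos φ₁ over cos δ − sin φ₁ sin φ₂.
λ₂ = λ₁ + Δλ = 81.6748°.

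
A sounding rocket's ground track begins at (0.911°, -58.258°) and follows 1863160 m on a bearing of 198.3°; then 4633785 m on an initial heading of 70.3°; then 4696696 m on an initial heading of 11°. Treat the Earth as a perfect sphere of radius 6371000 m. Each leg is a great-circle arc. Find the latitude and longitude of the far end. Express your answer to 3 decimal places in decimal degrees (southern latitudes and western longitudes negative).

Apply the spherical direct solution leg by leg, carrying full precision between legs.
Leg 1: from (0.911°, -58.258°), δ = 1863160/6371000 = 0.292444 rad, θ = 198.3° → φ = -14.978°, λ = -63.635°.
Leg 2: from (-14.978°, -63.635°), δ = 4633785/6371000 = 0.727325 rad, θ = 70.3° → φ = 1.344°, λ = -24.870°.
Leg 3: from (1.344°, -24.870°), δ = 4696696/6371000 = 0.737199 rad, θ = 11° → φ = 42.614°, λ = -14.832°.

latitude 42.614°, longitude -14.832°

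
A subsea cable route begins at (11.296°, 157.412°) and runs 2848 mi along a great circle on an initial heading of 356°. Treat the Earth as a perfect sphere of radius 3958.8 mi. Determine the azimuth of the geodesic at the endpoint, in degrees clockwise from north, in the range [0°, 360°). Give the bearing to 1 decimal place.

final bearing 353.6°

Central angle δ = d/R = 0.719410 rad.
Converting: φ₁ = 0.197152 rad, θ = 6.213372 rad.
Destination latitude: φ₂ = arcsin( sin φ₁ cos δ + cos φ₁ sin δ cos θ ) = arcsin(0.791940) = 52.367°.
For the longitude increment, Δλ = atan2( sin θ sin δ cos φ₁, cos δ − sin φ₁ sin φ₂ ) = atan2(-0.045075, 0.597071) = -4.317°.
Hence λ₂ = 157.412° + -4.317° = 153.095°.
The forward bearing on arrival equals the back-azimuth from the destination plus 180°.
Back-azimuth from P₂ (52.4°, 153.1°) to P₁ (11.3°, 157.4°), with Δλ' = λ₁ − λ₂ = 4.3°: atan2( sin Δλ' cos φ₁ , cos φ₂ sin φ₁ − sin φ₂ cos φ₁ cos Δλ' ) = 173.6°.
Final bearing = (173.6° + 180°) mod 360° = 353.6°.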